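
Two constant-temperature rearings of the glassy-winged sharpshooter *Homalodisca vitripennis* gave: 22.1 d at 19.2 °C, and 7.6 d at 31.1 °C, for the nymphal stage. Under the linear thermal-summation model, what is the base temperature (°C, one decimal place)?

Equal thermal constants: D₁(T₁ − T_b) = D₂(T₂ − T_b).
22.1·(19.2 − T_b) = 7.6·(31.1 − T_b)
T_b = (22.1·19.2 − 7.6·31.1) / (22.1 − 7.6) = 187.96 / 14.5 = 12.963 °C ≈ 13.0 °C.

13.0 °C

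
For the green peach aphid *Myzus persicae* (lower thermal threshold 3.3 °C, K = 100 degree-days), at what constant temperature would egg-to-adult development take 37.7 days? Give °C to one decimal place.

6.0 °C

Required daily accumulation = 100 / 37.7 = 2.653 DD/day.
T = T_base + 2.653 = 3.3 + 2.653 = 5.953 ≈ 6.0 °C.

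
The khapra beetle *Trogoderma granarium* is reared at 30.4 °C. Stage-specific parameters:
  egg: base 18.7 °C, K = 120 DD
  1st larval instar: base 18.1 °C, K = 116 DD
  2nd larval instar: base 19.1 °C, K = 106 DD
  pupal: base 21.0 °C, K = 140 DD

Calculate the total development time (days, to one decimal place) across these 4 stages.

44.0 days

egg: 120 / (30.4 − 18.7) = 120 / 11.7 = 10.256 d.
1st larval instar: 116 / (30.4 − 18.1) = 116 / 12.3 = 9.431 d.
2nd larval instar: 106 / (30.4 − 19.1) = 106 / 11.3 = 9.381 d.
pupal: 140 / (30.4 − 21.0) = 140 / 9.4 = 14.894 d.
Sum = 43.961 ≈ 44.0 days.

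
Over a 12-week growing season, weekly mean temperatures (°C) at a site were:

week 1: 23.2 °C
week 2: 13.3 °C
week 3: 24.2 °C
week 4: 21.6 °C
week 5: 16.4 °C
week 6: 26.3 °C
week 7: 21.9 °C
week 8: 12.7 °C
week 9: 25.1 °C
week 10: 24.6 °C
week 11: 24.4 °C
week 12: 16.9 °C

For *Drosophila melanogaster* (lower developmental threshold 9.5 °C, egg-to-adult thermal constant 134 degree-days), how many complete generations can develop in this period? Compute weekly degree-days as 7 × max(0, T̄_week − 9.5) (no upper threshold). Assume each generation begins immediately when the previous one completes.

7 generations

Weekly DD (7 × max(0, T̄ − 9.5)): 95.9, 26.6, 102.9, 84.7, 48.3, 117.6, 86.8, 22.4, 109.2, 105.7, 104.3, 51.8.
Season total = 956.2 DD.
Complete generations = ⌊956.2 / 134⌋ = 7.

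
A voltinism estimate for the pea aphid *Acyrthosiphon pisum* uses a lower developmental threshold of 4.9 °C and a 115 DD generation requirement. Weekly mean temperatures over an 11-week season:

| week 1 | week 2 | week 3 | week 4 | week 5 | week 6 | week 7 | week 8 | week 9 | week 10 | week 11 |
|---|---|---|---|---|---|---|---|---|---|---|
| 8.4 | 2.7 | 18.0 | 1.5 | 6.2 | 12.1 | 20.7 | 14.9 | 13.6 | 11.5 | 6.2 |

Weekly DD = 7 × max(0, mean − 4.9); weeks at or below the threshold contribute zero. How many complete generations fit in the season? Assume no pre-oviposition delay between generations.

4 generations

Weekly DD (7 × max(0, T̄ − 4.9)): 24.5, 0.0, 91.7, 0.0, 9.1, 50.4, 110.6, 70.0, 60.9, 46.2, 9.1.
Season total = 472.5 DD.
Complete generations = ⌊472.5 / 115⌋ = 4.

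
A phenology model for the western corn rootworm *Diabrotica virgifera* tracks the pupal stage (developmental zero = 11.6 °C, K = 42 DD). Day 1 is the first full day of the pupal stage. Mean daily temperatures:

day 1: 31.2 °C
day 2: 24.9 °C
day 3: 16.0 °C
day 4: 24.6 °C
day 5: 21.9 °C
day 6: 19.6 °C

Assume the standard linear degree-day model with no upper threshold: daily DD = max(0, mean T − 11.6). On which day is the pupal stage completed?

day 4

Daily DD above 11.6 °C: 19.6, 13.3, 4.4, 13.0, 10.3, 8.0.
Cumulative: 19.6, 32.9, 37.3, 50.3, 60.6, 68.6.
The total first reaches 42 DD on day 4.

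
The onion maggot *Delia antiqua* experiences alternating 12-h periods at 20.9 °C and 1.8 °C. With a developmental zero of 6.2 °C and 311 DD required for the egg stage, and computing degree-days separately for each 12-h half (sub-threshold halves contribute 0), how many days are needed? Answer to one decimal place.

Day half: max(0, 20.9 − 6.2) × 0.5 = 14.7 × 0.5 = 7.35 DD.
Night half: max(0, 1.8 − 6.2) × 0.5 = 0.0 × 0.5 = 0.00 DD.
Per 24 h: 7.35 DD/day.
Duration = 311 / 7.35 = 42.313 ≈ 42.3 days.

42.3 days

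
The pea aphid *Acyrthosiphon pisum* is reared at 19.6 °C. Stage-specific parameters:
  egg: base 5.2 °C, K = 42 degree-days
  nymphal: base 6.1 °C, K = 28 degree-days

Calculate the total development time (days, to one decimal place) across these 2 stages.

5.0 days

egg: 42 / (19.6 − 5.2) = 42 / 14.4 = 2.917 d.
nymphal: 28 / (19.6 − 6.1) = 28 / 13.5 = 2.074 d.
Sum = 4.991 ≈ 5.0 days.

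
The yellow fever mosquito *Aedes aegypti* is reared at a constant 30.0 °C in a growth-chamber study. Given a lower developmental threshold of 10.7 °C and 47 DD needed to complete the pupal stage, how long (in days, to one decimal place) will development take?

2.4 days

Daily accumulation = 30.0 − 10.7 = 19.3 DD/day.
Duration = 47 / 19.3 = 2.435 ≈ 2.4 days.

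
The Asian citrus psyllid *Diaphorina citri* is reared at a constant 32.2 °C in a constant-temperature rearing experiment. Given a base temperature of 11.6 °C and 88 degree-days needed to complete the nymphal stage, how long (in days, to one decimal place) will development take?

4.3 days

Daily accumulation = 32.2 − 11.6 = 20.6 DD/day.
Duration = 88 / 20.6 = 4.272 ≈ 4.3 days.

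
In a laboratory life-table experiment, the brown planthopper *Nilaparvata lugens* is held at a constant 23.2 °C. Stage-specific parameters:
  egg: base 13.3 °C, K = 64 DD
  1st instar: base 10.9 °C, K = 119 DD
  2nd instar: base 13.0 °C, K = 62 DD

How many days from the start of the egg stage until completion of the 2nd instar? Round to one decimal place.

egg: 64 / (23.2 − 13.3) = 64 / 9.9 = 6.465 d.
1st instar: 119 / (23.2 − 10.9) = 119 / 12.3 = 9.675 d.
2nd instar: 62 / (23.2 − 13.0) = 62 / 10.2 = 6.078 d.
Sum = 22.218 ≈ 22.2 days.

22.2 days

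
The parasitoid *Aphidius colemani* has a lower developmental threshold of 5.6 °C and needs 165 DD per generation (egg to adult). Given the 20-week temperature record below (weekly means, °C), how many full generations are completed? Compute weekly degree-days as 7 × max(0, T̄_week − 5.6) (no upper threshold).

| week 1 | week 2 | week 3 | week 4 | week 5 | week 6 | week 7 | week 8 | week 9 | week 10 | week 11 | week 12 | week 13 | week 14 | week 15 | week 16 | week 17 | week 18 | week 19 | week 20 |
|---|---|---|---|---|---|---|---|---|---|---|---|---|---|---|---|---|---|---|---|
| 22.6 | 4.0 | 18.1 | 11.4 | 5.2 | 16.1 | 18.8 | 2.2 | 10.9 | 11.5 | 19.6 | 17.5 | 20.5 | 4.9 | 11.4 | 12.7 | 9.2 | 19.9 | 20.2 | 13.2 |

6 generations

Weekly DD (7 × max(0, T̄ − 5.6)): 119.0, 0.0, 87.5, 40.6, 0.0, 73.5, 92.4, 0.0, 37.1, 41.3, 98.0, 83.3, 104.3, 0.0, 40.6, 49.7, 25.2, 100.1, 102.2, 53.2.
Season total = 1148.0 DD.
Complete generations = ⌊1148.0 / 165⌋ = 6.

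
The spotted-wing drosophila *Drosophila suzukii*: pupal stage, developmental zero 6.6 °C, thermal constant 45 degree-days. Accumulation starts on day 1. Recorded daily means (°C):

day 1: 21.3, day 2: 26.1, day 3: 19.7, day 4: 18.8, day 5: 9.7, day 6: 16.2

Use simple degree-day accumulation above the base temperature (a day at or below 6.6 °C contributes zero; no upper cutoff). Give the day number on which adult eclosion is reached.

day 3

Daily DD above 6.6 °C: 14.7, 19.5, 13.1, 12.2, 3.1, 9.6.
Cumulative: 14.7, 34.2, 47.3, 59.5, 62.6, 72.2.
The total first reaches 45 DD on day 3.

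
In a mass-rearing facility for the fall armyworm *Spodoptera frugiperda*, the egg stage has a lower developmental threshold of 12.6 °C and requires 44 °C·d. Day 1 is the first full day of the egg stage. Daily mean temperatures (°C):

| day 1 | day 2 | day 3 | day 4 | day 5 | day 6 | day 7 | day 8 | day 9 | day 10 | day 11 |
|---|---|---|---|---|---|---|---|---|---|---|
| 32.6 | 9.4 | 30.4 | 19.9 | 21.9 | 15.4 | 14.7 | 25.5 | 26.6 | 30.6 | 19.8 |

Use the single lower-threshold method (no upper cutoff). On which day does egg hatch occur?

day 4

Daily DD above 12.6 °C: 20.0, 0.0, 17.8, 7.3, 9.3, 2.8, 2.1, 12.9, 14.0, 18.0, 7.2.
Cumulative: 20.0, 20.0, 37.8, 45.1, 54.4, 57.2, 59.3, 72.2, 86.2, 104.2, 111.4.
The total first reaches 44 DD on day 4.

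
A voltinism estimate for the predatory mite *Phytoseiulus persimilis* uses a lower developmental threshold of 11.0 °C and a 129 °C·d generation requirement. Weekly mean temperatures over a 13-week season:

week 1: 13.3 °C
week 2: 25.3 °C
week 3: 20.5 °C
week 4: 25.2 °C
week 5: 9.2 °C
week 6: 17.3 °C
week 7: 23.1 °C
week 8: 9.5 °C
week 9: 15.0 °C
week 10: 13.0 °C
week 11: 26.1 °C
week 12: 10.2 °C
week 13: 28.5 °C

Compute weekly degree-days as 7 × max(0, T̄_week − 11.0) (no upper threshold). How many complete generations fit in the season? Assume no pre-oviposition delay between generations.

5 generations

Weekly DD (7 × max(0, T̄ − 11.0)): 16.1, 100.1, 66.5, 99.4, 0.0, 44.1, 84.7, 0.0, 28.0, 14.0, 105.7, 0.0, 122.5.
Season total = 681.1 DD.
Complete generations = ⌊681.1 / 129⌋ = 5.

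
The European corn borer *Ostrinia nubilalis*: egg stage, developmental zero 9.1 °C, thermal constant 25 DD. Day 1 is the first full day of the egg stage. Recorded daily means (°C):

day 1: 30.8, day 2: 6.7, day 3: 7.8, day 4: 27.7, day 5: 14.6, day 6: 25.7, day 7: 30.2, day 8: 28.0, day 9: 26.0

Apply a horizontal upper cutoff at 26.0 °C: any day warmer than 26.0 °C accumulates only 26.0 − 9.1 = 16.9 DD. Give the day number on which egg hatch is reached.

Daily DD above 9.1 °C (capped at 16.9): 16.9, 0.0, 0.0, 16.9, 5.5, 16.6, 16.9, 16.9, 16.9.
Cumulative: 16.9, 16.9, 16.9, 33.8, 39.3, 55.9, 72.8, 89.7, 106.6.
The total first reaches 25 DD on day 4.

day 4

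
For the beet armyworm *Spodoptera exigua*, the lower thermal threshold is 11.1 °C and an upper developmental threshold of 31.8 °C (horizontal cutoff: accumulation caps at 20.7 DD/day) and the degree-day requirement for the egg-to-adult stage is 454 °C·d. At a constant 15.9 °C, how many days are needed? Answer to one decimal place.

Daily accumulation = 15.9 − 11.1 = 4.8 DD/day.
Duration = 454 / 4.8 = 94.583 ≈ 94.6 days.

94.6 days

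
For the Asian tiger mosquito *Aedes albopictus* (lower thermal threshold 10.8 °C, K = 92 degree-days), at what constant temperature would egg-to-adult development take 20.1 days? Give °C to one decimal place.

15.4 °C

Required daily accumulation = 92 / 20.1 = 4.577 DD/day.
T = T_base + 4.577 = 10.8 + 4.577 = 15.377 ≈ 15.4 °C.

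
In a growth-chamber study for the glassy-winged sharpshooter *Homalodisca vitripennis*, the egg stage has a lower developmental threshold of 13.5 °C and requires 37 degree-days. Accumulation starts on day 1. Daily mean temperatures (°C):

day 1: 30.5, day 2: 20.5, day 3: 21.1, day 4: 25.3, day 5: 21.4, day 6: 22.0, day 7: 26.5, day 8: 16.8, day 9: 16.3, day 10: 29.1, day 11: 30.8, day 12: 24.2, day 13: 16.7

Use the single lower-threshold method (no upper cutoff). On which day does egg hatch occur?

Daily DD above 13.5 °C: 17.0, 7.0, 7.6, 11.8, 7.9, 8.5, 13.0, 3.3, 2.8, 15.6, 17.3, 10.7, 3.2.
Cumulative: 17.0, 24.0, 31.6, 43.4, 51.3, 59.8, 72.8, 76.1, 78.9, 94.5, 111.8, 122.5, 125.7.
The total first reaches 37 DD on day 4.

day 4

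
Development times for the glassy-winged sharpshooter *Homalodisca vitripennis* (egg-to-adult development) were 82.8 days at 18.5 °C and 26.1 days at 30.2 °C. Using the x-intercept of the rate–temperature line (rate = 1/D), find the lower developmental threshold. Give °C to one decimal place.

13.1 °C

Under the model K = D·(T − T_b), so D₁·(T₁ − T_b) = D₂·(T₂ − T_b).
82.8·(18.5 − T_b) = 26.1·(30.2 − T_b)
T_b = (82.8·18.5 − 26.1·30.2) / (82.8 − 26.1) = 743.58 / 56.7 = 13.114 °C ≈ 13.1 °C.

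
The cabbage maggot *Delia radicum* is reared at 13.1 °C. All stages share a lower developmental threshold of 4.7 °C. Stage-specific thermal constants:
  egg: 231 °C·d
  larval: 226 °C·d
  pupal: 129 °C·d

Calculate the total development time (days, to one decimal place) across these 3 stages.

Daily accumulation at 13.1 °C = 13.1 − 4.7 = 8.4 DD/day.
Total K = 231 + 226 + 129 = 586 DD.
Total duration = 586 / 8.4 = 69.762 ≈ 69.8 days.

69.8 days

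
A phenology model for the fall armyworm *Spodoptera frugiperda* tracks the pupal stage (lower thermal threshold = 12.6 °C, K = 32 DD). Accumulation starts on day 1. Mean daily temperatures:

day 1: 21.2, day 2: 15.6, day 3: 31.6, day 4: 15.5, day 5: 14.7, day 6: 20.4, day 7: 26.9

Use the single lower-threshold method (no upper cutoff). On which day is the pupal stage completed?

day 4

Daily DD above 12.6 °C: 8.6, 3.0, 19.0, 2.9, 2.1, 7.8, 14.3.
Cumulative: 8.6, 11.6, 30.6, 33.5, 35.6, 43.4, 57.7.
The total first reaches 32 DD on day 4.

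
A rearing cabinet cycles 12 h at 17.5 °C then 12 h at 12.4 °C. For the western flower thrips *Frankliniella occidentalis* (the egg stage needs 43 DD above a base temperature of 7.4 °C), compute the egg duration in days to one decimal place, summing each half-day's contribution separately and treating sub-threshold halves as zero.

5.7 days

Day half: max(0, 17.5 − 7.4) × 0.5 = 10.1 × 0.5 = 5.05 DD.
Night half: max(0, 12.4 − 7.4) × 0.5 = 5.0 × 0.5 = 2.50 DD.
Per 24 h: 7.55 DD/day.
Duration = 43 / 7.55 = 5.695 ≈ 5.7 days.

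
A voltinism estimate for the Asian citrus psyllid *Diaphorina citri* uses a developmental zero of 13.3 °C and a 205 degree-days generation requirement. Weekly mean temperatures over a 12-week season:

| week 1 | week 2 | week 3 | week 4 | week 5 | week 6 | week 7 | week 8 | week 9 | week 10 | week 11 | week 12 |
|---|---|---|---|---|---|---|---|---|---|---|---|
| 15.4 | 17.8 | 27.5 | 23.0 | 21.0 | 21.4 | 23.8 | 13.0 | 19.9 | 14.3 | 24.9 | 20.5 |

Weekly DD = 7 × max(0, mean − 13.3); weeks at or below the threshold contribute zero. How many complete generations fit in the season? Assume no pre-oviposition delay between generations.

Weekly DD (7 × max(0, T̄ − 13.3)): 14.7, 31.5, 99.4, 67.9, 53.9, 56.7, 73.5, 0.0, 46.2, 7.0, 81.2, 50.4.
Season total = 582.4 DD.
Complete generations = ⌊582.4 / 205⌋ = 2.

2 generations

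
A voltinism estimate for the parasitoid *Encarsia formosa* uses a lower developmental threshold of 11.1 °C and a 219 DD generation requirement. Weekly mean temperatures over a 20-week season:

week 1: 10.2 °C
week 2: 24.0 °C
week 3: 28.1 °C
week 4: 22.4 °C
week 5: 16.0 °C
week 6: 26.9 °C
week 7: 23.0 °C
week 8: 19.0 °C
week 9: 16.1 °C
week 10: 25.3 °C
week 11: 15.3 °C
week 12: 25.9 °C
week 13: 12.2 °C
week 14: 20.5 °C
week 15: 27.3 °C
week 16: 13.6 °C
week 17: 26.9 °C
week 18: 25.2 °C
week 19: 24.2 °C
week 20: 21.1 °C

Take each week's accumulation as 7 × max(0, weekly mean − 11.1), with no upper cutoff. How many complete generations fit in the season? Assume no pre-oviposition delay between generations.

6 generations

Weekly DD (7 × max(0, T̄ − 11.1)): 0.0, 90.3, 119.0, 79.1, 34.3, 110.6, 83.3, 55.3, 35.0, 99.4, 29.4, 103.6, 7.7, 65.8, 113.4, 17.5, 110.6, 98.7, 91.7, 70.0.
Season total = 1414.7 DD.
Complete generations = ⌊1414.7 / 219⌋ = 6.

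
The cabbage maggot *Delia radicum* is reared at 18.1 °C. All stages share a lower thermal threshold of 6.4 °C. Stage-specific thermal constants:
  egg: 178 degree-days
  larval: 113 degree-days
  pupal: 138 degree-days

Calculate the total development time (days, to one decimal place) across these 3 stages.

36.7 days

Daily accumulation at 18.1 °C = 18.1 − 6.4 = 11.7 DD/day.
Total K = 178 + 113 + 138 = 429 DD.
Total duration = 429 / 11.7 = 36.667 ≈ 36.7 days.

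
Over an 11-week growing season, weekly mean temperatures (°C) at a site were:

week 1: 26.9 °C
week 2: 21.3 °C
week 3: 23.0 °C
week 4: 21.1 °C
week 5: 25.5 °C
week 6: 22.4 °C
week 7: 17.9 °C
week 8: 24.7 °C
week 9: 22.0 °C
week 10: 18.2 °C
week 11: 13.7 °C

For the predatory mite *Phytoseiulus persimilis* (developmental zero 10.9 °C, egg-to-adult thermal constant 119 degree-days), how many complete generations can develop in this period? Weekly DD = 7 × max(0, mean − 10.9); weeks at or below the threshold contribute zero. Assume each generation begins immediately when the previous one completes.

6 generations

Weekly DD (7 × max(0, T̄ − 10.9)): 112.0, 72.8, 84.7, 71.4, 102.2, 80.5, 49.0, 96.6, 77.7, 51.1, 19.6.
Season total = 817.6 DD.
Complete generations = ⌊817.6 / 119⌋ = 6.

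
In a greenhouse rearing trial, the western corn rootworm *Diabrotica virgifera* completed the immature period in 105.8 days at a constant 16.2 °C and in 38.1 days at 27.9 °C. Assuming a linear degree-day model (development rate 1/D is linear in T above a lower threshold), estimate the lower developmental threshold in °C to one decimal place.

Linear rate model ⇒ the product D·(T − T_b) is constant across temperatures.
105.8·(16.2 − T_b) = 38.1·(27.9 − T_b)
T_b = (105.8·16.2 − 38.1·27.9) / (105.8 − 38.1) = 650.97 / 67.7 = 9.616 °C ≈ 9.6 °C.

9.6 °C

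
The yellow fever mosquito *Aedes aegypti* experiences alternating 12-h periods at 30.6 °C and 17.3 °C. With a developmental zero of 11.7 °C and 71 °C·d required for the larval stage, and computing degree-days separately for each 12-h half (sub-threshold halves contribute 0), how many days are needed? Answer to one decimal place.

Day half: max(0, 30.6 − 11.7) × 0.5 = 18.9 × 0.5 = 9.45 DD.
Night half: max(0, 17.3 − 11.7) × 0.5 = 5.6 × 0.5 = 2.80 DD.
Per 24 h: 12.25 DD/day.
Duration = 71 / 12.25 = 5.796 ≈ 5.8 days.

5.8 days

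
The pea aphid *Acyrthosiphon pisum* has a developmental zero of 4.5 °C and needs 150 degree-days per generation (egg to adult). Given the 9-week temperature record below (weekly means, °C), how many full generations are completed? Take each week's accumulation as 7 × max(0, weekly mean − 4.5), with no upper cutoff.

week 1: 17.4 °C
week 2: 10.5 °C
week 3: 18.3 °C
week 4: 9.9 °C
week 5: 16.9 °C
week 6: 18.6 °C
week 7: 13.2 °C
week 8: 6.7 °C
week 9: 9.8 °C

Weekly DD (7 × max(0, T̄ − 4.5)): 90.3, 42.0, 96.6, 37.8, 86.8, 98.7, 60.9, 15.4, 37.1.
Season total = 565.6 DD.
Complete generations = ⌊565.6 / 150⌋ = 3.

3 generations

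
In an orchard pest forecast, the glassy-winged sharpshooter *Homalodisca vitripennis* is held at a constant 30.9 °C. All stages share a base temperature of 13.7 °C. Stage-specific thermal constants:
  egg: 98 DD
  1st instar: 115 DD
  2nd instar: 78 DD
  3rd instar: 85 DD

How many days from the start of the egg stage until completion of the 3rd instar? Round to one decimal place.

21.9 days

Daily accumulation at 30.9 °C = 30.9 − 13.7 = 17.2 DD/day.
Total K = 98 + 115 + 78 + 85 = 376 DD.
Total duration = 376 / 17.2 = 21.860 ≈ 21.9 days.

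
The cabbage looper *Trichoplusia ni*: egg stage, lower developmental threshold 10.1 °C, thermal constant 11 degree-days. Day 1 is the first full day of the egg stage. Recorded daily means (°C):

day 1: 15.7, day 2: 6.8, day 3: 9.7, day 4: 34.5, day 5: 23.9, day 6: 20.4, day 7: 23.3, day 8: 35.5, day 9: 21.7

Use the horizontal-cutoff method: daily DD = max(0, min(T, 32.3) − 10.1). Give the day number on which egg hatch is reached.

day 4

Daily DD above 10.1 °C (capped at 22.2): 5.6, 0.0, 0.0, 22.2, 13.8, 10.3, 13.2, 22.2, 11.6.
Cumulative: 5.6, 5.6, 5.6, 27.8, 41.6, 51.9, 65.1, 87.3, 98.9.
The total first reaches 11 DD on day 4.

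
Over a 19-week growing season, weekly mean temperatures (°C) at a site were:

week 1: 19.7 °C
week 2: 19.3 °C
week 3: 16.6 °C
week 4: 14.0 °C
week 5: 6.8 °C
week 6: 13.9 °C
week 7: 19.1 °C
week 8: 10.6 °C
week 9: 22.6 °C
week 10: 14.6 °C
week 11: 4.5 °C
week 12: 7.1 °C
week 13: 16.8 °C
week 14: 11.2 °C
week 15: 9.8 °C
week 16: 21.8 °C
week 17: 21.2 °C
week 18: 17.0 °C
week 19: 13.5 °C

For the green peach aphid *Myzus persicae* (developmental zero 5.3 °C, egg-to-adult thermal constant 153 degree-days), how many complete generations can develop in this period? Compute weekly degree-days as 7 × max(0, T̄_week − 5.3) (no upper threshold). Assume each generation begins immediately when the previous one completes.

8 generations

Weekly DD (7 × max(0, T̄ − 5.3)): 100.8, 98.0, 79.1, 60.9, 10.5, 60.2, 96.6, 37.1, 121.1, 65.1, 0.0, 12.6, 80.5, 41.3, 31.5, 115.5, 111.3, 81.9, 57.4.
Season total = 1261.4 DD.
Complete generations = ⌊1261.4 / 153⌋ = 8.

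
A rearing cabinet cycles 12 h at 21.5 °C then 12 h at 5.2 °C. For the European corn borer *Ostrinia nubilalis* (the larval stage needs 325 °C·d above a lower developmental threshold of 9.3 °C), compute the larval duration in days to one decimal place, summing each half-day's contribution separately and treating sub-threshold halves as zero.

53.3 days

Day half: max(0, 21.5 − 9.3) × 0.5 = 12.2 × 0.5 = 6.10 DD.
Night half: max(0, 5.2 − 9.3) × 0.5 = 0.0 × 0.5 = 0.00 DD.
Per 24 h: 6.10 DD/day.
Duration = 325 / 6.10 = 53.279 ≈ 53.3 days.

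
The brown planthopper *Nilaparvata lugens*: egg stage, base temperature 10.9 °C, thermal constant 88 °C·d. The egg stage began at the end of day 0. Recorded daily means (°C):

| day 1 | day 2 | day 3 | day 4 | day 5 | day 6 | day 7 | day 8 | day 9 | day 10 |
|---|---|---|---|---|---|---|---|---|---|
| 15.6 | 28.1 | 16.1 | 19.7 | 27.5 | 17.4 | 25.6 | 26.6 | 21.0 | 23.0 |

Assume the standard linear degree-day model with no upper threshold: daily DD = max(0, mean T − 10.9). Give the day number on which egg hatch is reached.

Daily DD above 10.9 °C: 4.7, 17.2, 5.2, 8.8, 16.6, 6.5, 14.7, 15.7, 10.1, 12.1.
Cumulative: 4.7, 21.9, 27.1, 35.9, 52.5, 59.0, 73.7, 89.4, 99.5, 111.6.
The total first reaches 88 DD on day 8.

day 8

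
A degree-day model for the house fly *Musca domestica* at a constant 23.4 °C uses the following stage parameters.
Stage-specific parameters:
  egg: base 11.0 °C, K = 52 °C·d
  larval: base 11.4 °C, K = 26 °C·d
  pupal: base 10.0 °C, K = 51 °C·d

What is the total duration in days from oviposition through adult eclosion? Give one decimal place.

egg: 52 / (23.4 − 11.0) = 52 / 12.4 = 4.194 d.
larval: 26 / (23.4 − 11.4) = 26 / 12.0 = 2.167 d.
pupal: 51 / (23.4 − 10.0) = 51 / 13.4 = 3.806 d.
Sum = 10.166 ≈ 10.2 days.

10.2 days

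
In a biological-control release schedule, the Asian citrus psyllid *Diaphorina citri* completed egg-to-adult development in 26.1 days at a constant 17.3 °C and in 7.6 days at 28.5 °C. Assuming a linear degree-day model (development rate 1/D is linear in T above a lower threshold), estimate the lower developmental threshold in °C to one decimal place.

Equal thermal constants: D₁(T₁ − T_b) = D₂(T₂ − T_b).
26.1·(17.3 − T_b) = 7.6·(28.5 − T_b)
T_b = (26.1·17.3 − 7.6·28.5) / (26.1 − 7.6) = 234.93 / 18.5 = 12.699 °C ≈ 12.7 °C.

12.7 °C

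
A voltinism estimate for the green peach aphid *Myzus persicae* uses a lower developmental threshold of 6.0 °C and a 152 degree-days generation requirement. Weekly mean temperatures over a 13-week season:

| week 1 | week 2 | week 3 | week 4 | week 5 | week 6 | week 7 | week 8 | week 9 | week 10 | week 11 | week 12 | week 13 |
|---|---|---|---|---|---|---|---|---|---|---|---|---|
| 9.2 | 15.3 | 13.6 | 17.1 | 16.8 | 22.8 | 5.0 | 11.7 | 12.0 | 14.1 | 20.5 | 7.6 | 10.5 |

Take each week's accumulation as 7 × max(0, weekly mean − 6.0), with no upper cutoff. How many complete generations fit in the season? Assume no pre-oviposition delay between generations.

4 generations

Weekly DD (7 × max(0, T̄ − 6.0)): 22.4, 65.1, 53.2, 77.7, 75.6, 117.6, 0.0, 39.9, 42.0, 56.7, 101.5, 11.2, 31.5.
Season total = 694.4 DD.
Complete generations = ⌊694.4 / 152⌋ = 4.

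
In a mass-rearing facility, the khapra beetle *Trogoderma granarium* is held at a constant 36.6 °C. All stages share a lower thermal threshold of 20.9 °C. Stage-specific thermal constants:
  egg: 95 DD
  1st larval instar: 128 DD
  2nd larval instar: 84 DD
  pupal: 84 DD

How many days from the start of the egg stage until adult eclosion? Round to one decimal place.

Daily accumulation at 36.6 °C = 36.6 − 20.9 = 15.7 DD/day.
Total K = 95 + 128 + 84 + 84 = 391 DD.
Total duration = 391 / 15.7 = 24.904 ≈ 24.9 days.

24.9 days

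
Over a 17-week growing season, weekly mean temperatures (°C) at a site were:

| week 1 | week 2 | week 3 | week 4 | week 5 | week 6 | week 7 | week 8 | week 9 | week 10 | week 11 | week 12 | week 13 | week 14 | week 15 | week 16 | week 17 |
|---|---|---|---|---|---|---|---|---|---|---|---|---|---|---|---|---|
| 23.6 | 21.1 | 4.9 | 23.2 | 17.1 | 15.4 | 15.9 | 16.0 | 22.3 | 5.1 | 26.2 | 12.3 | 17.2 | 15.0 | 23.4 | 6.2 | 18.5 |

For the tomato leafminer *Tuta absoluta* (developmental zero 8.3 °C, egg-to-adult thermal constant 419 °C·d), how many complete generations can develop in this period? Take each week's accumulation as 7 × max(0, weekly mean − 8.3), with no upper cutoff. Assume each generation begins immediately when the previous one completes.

2 generations

Weekly DD (7 × max(0, T̄ − 8.3)): 107.1, 89.6, 0.0, 104.3, 61.6, 49.7, 53.2, 53.9, 98.0, 0.0, 125.3, 28.0, 62.3, 46.9, 105.7, 0.0, 71.4.
Season total = 1057.0 DD.
Complete generations = ⌊1057.0 / 419⌋ = 2.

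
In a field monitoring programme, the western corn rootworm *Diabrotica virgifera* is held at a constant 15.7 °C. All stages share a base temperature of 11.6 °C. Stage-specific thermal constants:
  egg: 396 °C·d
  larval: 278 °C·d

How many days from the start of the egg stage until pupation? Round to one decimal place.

Daily accumulation at 15.7 °C = 15.7 − 11.6 = 4.1 DD/day.
Total K = 396 + 278 = 674 DD.
Total duration = 674 / 4.1 = 164.390 ≈ 164.4 days.

164.4 days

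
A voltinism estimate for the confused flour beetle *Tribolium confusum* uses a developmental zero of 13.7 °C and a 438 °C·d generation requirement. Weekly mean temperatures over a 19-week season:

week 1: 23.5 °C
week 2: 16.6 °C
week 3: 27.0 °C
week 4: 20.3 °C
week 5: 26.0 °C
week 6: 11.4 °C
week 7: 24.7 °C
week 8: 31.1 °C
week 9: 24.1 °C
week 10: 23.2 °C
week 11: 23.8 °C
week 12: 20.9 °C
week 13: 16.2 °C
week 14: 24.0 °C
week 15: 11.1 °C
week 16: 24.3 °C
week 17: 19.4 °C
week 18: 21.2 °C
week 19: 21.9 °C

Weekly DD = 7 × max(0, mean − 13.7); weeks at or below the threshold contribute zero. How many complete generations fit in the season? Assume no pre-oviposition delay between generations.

2 generations

Weekly DD (7 × max(0, T̄ − 13.7)): 68.6, 20.3, 93.1, 46.2, 86.1, 0.0, 77.0, 121.8, 72.8, 66.5, 70.7, 50.4, 17.5, 72.1, 0.0, 74.2, 39.9, 52.5, 57.4.
Season total = 1087.1 DD.
Complete generations = ⌊1087.1 / 438⌋ = 2.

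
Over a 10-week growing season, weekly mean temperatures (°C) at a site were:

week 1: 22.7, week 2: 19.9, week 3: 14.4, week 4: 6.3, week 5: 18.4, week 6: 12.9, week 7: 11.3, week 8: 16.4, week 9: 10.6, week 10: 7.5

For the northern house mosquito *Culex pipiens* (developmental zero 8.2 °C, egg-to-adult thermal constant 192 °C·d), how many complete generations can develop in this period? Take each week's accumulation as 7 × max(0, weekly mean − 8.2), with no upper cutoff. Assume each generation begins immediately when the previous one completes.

Weekly DD (7 × max(0, T̄ − 8.2)): 101.5, 81.9, 43.4, 0.0, 71.4, 32.9, 21.7, 57.4, 16.8, 0.0.
Season total = 427.0 DD.
Complete generations = ⌊427.0 / 192⌋ = 2.

2 generations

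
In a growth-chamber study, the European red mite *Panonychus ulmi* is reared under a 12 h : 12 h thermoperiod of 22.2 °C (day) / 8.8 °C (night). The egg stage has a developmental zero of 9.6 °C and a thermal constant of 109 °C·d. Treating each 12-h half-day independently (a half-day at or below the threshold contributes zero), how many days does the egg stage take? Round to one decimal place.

17.3 days

Day half: max(0, 22.2 − 9.6) × 0.5 = 12.6 × 0.5 = 6.30 DD.
Night half: max(0, 8.8 − 9.6) × 0.5 = 0.0 × 0.5 = 0.00 DD.
Per 24 h: 6.30 DD/day.
Duration = 109 / 6.30 = 17.302 ≈ 17.3 days.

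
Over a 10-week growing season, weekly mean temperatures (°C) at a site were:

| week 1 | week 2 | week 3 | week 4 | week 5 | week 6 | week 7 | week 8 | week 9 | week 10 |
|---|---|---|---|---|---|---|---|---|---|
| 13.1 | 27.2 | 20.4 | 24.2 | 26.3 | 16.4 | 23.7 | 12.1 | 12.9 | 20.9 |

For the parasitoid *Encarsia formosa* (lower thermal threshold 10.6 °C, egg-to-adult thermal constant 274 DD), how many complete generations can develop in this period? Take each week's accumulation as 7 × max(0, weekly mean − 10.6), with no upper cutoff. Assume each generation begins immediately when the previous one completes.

Weekly DD (7 × max(0, T̄ − 10.6)): 17.5, 116.2, 68.6, 95.2, 109.9, 40.6, 91.7, 10.5, 16.1, 72.1.
Season total = 638.4 DD.
Complete generations = ⌊638.4 / 274⌋ = 2.

2 generations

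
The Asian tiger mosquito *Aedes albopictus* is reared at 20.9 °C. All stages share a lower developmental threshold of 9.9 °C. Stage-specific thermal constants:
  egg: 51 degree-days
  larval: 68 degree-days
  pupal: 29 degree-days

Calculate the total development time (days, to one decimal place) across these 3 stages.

Daily accumulation at 20.9 °C = 20.9 − 9.9 = 11.0 DD/day.
Total K = 51 + 68 + 29 = 148 DD.
Total duration = 148 / 11.0 = 13.455 ≈ 13.5 days.

13.5 days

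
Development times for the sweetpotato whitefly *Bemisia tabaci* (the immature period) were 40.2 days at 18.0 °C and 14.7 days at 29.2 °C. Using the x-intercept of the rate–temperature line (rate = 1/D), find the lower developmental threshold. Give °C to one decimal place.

Equal thermal constants: D₁(T₁ − T_b) = D₂(T₂ − T_b).
40.2·(18.0 − T_b) = 14.7·(29.2 − T_b)
T_b = (40.2·18.0 − 14.7·29.2) / (40.2 − 14.7) = 294.36 / 25.5 = 11.544 °C ≈ 11.5 °C.

11.5 °C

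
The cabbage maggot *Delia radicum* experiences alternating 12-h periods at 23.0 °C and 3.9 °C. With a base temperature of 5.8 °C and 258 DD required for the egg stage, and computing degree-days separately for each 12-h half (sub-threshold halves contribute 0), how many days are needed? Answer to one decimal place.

Day half: max(0, 23.0 − 5.8) × 0.5 = 17.2 × 0.5 = 8.60 DD.
Night half: max(0, 3.9 − 5.8) × 0.5 = 0.0 × 0.5 = 0.00 DD.
Per 24 h: 8.60 DD/day.
Duration = 258 / 8.60 = 30.000 ≈ 30.0 days.

30.0 days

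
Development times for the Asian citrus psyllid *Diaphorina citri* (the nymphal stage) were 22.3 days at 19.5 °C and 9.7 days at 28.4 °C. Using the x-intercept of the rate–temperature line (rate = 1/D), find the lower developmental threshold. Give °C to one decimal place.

12.6 °C

Equal thermal constants: D₁(T₁ − T_b) = D₂(T₂ − T_b).
22.3·(19.5 − T_b) = 9.7·(28.4 − T_b)
T_b = (22.3·19.5 − 9.7·28.4) / (22.3 − 9.7) = 159.37 / 12.6 = 12.648 °C ≈ 12.6 °C.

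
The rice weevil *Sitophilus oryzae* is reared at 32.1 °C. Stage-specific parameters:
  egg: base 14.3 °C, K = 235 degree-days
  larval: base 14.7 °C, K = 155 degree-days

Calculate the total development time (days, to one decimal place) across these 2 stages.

22.1 days

egg: 235 / (32.1 − 14.3) = 235 / 17.8 = 13.202 d.
larval: 155 / (32.1 − 14.7) = 155 / 17.4 = 8.908 d.
Sum = 22.110 ≈ 22.1 days.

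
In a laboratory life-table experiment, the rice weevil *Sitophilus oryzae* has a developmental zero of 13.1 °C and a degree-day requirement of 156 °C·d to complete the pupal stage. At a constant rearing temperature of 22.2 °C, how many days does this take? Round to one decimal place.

17.1 days

Daily accumulation = 22.2 − 13.1 = 9.1 DD/day.
Duration = 156 / 9.1 = 17.143 ≈ 17.1 days.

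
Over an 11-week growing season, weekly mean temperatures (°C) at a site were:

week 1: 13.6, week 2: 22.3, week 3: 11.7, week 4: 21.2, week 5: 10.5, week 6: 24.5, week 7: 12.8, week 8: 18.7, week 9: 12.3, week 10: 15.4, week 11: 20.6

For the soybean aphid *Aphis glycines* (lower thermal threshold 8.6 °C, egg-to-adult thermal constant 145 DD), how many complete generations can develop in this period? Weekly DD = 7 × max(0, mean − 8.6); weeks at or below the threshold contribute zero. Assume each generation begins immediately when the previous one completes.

Weekly DD (7 × max(0, T̄ − 8.6)): 35.0, 95.9, 21.7, 88.2, 13.3, 111.3, 29.4, 70.7, 25.9, 47.6, 84.0.
Season total = 623.0 DD.
Complete generations = ⌊623.0 / 145⌋ = 4.

4 generations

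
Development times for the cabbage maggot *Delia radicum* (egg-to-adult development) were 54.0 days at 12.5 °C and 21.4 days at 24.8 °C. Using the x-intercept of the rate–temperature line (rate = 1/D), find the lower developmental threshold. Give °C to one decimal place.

Equal thermal constants: D₁(T₁ − T_b) = D₂(T₂ − T_b).
54.0·(12.5 − T_b) = 21.4·(24.8 − T_b)
T_b = (54.0·12.5 − 21.4·24.8) / (54.0 − 21.4) = 144.28 / 32.6 = 4.426 °C ≈ 4.4 °C.

4.4 °C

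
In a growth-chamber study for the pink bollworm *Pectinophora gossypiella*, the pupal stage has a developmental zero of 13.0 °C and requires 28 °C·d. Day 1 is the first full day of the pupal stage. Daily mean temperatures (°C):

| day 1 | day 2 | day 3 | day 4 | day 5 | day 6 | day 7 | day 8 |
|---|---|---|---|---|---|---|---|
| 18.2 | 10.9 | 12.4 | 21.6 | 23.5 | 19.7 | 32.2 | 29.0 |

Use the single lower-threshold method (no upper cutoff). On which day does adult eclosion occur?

day 6

Daily DD above 13.0 °C: 5.2, 0.0, 0.0, 8.6, 10.5, 6.7, 19.2, 16.0.
Cumulative: 5.2, 5.2, 5.2, 13.8, 24.3, 31.0, 50.2, 66.2.
The total first reaches 28 DD on day 6.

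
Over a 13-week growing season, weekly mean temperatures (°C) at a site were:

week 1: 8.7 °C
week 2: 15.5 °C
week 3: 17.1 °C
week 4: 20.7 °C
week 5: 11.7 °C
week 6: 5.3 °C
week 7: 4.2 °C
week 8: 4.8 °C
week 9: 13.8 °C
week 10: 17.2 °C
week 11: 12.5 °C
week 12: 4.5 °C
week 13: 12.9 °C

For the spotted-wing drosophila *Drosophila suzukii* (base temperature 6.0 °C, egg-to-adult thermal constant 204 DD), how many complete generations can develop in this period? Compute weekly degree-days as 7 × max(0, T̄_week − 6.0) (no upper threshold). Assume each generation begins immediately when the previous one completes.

Weekly DD (7 × max(0, T̄ − 6.0)): 18.9, 66.5, 77.7, 102.9, 39.9, 0.0, 0.0, 0.0, 54.6, 78.4, 45.5, 0.0, 48.3.
Season total = 532.7 DD.
Complete generations = ⌊532.7 / 204⌋ = 2.

2 generations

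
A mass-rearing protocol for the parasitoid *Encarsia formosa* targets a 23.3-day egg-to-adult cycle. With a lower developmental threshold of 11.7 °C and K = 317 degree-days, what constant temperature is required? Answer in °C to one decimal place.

Required daily accumulation = 317 / 23.3 = 13.605 DD/day.
T = T_base + 13.605 = 11.7 + 13.605 = 25.305 ≈ 25.3 °C.

25.3 °C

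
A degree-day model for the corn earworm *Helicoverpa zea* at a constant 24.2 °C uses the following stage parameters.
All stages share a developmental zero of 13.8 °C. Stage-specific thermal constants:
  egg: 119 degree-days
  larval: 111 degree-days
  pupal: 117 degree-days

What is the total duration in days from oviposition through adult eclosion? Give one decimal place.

Daily accumulation at 24.2 °C = 24.2 − 13.8 = 10.4 DD/day.
Total K = 119 + 111 + 117 = 347 DD.
Total duration = 347 / 10.4 = 33.365 ≈ 33.4 days.

33.4 days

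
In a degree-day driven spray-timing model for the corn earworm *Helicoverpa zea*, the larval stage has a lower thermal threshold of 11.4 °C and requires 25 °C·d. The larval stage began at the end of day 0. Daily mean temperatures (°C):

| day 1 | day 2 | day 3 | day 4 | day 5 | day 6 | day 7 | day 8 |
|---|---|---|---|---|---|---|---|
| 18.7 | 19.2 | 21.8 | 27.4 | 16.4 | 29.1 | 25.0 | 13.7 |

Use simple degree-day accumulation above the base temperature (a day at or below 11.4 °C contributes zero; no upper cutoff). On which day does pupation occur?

day 3

Daily DD above 11.4 °C: 7.3, 7.8, 10.4, 16.0, 5.0, 17.7, 13.6, 2.3.
Cumulative: 7.3, 15.1, 25.5, 41.5, 46.5, 64.2, 77.8, 80.1.
The total first reaches 25 DD on day 3.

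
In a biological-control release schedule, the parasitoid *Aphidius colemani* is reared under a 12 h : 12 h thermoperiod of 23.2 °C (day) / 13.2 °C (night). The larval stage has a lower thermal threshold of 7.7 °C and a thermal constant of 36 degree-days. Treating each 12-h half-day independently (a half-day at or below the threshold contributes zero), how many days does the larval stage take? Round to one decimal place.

3.4 days

Day half: max(0, 23.2 − 7.7) × 0.5 = 15.5 × 0.5 = 7.75 DD.
Night half: max(0, 13.2 − 7.7) × 0.5 = 5.5 × 0.5 = 2.75 DD.
Per 24 h: 10.50 DD/day.
Duration = 36 / 10.50 = 3.429 ≈ 3.4 days.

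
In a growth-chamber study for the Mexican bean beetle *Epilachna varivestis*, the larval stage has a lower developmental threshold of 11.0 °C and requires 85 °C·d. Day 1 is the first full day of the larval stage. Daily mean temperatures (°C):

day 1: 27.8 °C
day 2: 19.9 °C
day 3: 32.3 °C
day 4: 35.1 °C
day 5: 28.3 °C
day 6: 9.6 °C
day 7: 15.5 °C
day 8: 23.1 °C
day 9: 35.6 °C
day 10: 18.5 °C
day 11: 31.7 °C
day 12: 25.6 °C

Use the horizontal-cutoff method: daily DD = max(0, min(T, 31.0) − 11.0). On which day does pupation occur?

Daily DD above 11.0 °C (capped at 20.0): 16.8, 8.9, 20.0, 20.0, 17.3, 0.0, 4.5, 12.1, 20.0, 7.5, 20.0, 14.6.
Cumulative: 16.8, 25.7, 45.7, 65.7, 83.0, 83.0, 87.5, 99.6, 119.6, 127.1, 147.1, 161.7.
The total first reaches 85 DD on day 7.

day 7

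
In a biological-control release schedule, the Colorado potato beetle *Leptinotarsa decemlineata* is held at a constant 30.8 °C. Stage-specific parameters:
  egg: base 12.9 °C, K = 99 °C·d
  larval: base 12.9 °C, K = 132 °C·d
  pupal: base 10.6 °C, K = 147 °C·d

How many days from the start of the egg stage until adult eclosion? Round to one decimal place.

egg: 99 / (30.8 − 12.9) = 99 / 17.9 = 5.531 d.
larval: 132 / (30.8 − 12.9) = 132 / 17.9 = 7.374 d.
pupal: 147 / (30.8 − 10.6) = 147 / 20.2 = 7.277 d.
Sum = 20.182 ≈ 20.2 days.

20.2 days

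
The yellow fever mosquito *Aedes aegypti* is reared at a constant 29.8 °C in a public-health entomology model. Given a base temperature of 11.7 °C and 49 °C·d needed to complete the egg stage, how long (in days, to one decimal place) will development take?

Daily accumulation = 29.8 − 11.7 = 18.1 DD/day.
Duration = 49 / 18.1 = 2.707 ≈ 2.7 days.

2.7 days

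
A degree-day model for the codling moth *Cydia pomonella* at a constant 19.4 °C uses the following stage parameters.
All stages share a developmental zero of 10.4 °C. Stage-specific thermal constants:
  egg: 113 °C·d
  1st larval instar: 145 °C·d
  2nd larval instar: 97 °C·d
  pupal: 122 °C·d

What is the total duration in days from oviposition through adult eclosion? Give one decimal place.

53.0 days

Daily accumulation at 19.4 °C = 19.4 − 10.4 = 9.0 DD/day.
Total K = 113 + 145 + 97 + 122 = 477 DD.
Total duration = 477 / 9.0 = 53.000 ≈ 53.0 days.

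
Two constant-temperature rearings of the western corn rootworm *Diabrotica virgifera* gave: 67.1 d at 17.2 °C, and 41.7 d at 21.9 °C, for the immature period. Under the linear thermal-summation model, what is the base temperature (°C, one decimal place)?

Linear rate model ⇒ the product D·(T − T_b) is constant across temperatures.
67.1·(17.2 − T_b) = 41.7·(21.9 − T_b)
T_b = (67.1·17.2 − 41.7·21.9) / (67.1 − 41.7) = 240.89 / 25.4 = 9.484 °C ≈ 9.5 °C.

9.5 °C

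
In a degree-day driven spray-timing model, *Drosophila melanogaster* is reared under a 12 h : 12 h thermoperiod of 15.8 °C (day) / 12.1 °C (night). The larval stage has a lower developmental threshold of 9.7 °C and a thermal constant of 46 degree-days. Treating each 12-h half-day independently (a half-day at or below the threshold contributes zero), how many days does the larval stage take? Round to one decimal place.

10.8 days

Day half: max(0, 15.8 − 9.7) × 0.5 = 6.1 × 0.5 = 3.05 DD.
Night half: max(0, 12.1 − 9.7) × 0.5 = 2.4 × 0.5 = 1.20 DD.
Per 24 h: 4.25 DD/day.
Duration = 46 / 4.25 = 10.824 ≈ 10.8 days.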